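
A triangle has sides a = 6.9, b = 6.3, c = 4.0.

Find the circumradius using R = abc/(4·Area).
s = (a+b+c)/2 = 8.6
Area = √(s(s-a)(s-b)(s-c)) = √(8.6·1.7·2.3·4.6) = 12.437
R = abc/(4·Area) = (6.9·6.3·4.0)/(4·12.437) = 173.88/49.748 = 3.495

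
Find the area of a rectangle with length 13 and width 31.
Area = length * width
Area = 13 * 31
Area = 403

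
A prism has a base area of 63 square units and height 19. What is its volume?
Volume = base area * height
Volume = 63 * 19
Volume = 1197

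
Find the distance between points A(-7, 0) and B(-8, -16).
Using the distance formula: d = sqrt((x₂-x₁)² + (y₂-y₁)²)
dx = (-8) - (-7) = -1
dy = (-16) - 0 = -16
d = sqrt((-1)² + (-16)²) = sqrt(1 + 256) = sqrt(257) = 16.03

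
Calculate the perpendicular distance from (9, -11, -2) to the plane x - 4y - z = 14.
d = |1(9) + (-4)(-11) + (-1)(-2) - (14)| / √(1² + (-4)² + (-1)²) = 41/√18 = 9.664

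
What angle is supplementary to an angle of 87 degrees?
Supplementary angles sum to 180 degrees.
Other angle = 180 - 87
Other angle = 93 degrees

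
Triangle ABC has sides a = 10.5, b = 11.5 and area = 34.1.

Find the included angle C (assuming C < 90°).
Area = ½ab·sin(C)  →  sin(C) = 2·Area/(ab)
sin(C) = 2·34.1/(10.5·11.5) = 0.564803
C = arcsin(0.564803) = 34.39°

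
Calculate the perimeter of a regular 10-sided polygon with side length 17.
Perimeter = number of sides * side length
Perimeter = 10 * 17
Perimeter = 170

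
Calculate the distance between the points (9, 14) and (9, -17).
Using the distance formula: d = sqrt((x₂-x₁)² + (y₂-y₁)²)
dx = 9 - 9 = 0
dy = (-17) - 14 = -31
d = sqrt(0² + (-31)²) = sqrt(0 + 961) = sqrt(961) = 31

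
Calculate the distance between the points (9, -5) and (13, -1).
Using the distance formula: d = sqrt((x₂-x₁)² + (y₂-y₁)²)
dx = 13 - 9 = 4
dy = (-1) - (-5) = 4
d = sqrt(4² + 4²) = sqrt(16 + 16) = sqrt(32) = 5.66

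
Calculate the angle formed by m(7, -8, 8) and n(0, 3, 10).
m·n = 56, |m|² = 177, |n|² = 109
cos θ = 56/√19293 ≈ 0.4032
θ ≈ 66.22°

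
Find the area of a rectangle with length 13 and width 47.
Area = length * width
Area = 13 * 47
Area = 611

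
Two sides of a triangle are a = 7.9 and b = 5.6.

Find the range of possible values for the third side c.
By the triangle inequality: |a - b| < c < a + b
|7.9 - 5.6| < c < 7.9 + 5.6
2.3 < c < 13.5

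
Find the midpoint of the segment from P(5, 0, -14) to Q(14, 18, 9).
Midpoint = ((5+14)/2, (0+18)/2, (-14+9)/2) = (9.5, 9, -2.5)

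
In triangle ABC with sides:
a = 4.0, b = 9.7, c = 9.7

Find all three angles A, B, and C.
By the law of cosines:
cos(A) = (b² + c² - a²)/(2bc) = 0.914975  →  A = 23.8°
cos(B) = (a² + c² - b²)/(2ac) = 0.206186  →  B = 78.1°
cos(C) = (a² + b² - c²)/(2ab) = 0.206186  →  C = 78.1°
Check: A + B + C = 180.0° ✓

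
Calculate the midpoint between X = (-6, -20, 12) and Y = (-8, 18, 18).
Midpoint = ((-6-8)/2, (-20+18)/2, (12+18)/2) = (-7, -1, 15)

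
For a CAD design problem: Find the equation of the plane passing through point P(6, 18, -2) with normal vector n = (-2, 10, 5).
d = n·P = (-2)(6) + (10)(18) + (5)(-2) = 158
Plane: -2x + 10y + 5z = 158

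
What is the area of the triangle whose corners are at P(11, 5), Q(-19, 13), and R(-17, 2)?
Using the coordinate formula: Area = (1/2)|x₁(y₂-y₃) + x₂(y₃-y₁) + x₃(y₁-y₂)|
Area = (1/2)|11(13-2) + (-19)(2-5) + (-17)(5-13)|
Area = (1/2)|11*11 + (-19)*(-3) + (-17)*(-8)|
Area = (1/2)|121 + 57 + 136|
Area = (1/2)*314 = 157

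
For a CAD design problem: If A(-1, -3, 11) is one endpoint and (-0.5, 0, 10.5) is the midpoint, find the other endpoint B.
B = (2×(-0.5) - (-1), 2×0 - (-3), 2×10.5 - 11) = (0, 3, 10)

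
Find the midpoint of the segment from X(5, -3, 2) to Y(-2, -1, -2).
Midpoint = ((5-2)/2, (-3-1)/2, (2-2)/2) = (1.5, -2, 0)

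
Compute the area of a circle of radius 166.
Area = pi * r²
Area = pi * 166²
Area = pi * 27556
Area = 86569.73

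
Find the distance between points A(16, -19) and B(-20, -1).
Using the distance formula: d = sqrt((x₂-x₁)² + (y₂-y₁)²)
dx = (-20) - 16 = -36
dy = (-1) - (-19) = 18
d = sqrt((-36)² + 18²) = sqrt(1296 + 324) = sqrt(1620) = 40.25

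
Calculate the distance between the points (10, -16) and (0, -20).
Using the distance formula: d = sqrt((x₂-x₁)² + (y₂-y₁)²)
dx = 0 - 10 = -10
dy = (-20) - (-16) = -4
d = sqrt((-10)² + (-4)²) = sqrt(100 + 16) = sqrt(116) = 10.77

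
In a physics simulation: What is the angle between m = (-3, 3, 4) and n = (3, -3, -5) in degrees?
m·n = -38, |m|² = 34, |n|² = 43
cos θ = -38/√1462 ≈ -0.9938
θ ≈ 173.6°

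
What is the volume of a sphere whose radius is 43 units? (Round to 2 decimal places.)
Volume = (4/3) * pi * r³
Volume = (4/3) * pi * 43³
Volume = (4/3) * pi * 79507
Volume = 333038.14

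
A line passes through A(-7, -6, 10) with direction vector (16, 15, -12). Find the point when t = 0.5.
P(0.5) = (-7 + 16(0.5), -6 + 15(0.5), 10 + (-12)(0.5)) = (1, 1.5, 4)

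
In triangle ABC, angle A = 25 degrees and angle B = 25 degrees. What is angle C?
Sum of angles in a triangle = 180 degrees
Third angle = 180 - 25 - 25
Third angle = 130 degrees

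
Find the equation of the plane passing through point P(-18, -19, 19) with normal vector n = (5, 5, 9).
d = n·P = (5)(-18) + (5)(-19) + (9)(19) = -14
Plane: 5x + 5y + 9z = -14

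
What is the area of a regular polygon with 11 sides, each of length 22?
For a regular 11-gon with side length s = 22:
Apothem a = s / (2*tan(pi/11)) = 22 / (2*tan(pi/11)) ≈ 37.4626
Perimeter P = 11 * 22 = 242
Area = (1/2) * P * a = (1/2) * 242 * 37.4626 = 4532.97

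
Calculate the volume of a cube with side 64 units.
Volume = s³
Volume = 64³
Volume = 262144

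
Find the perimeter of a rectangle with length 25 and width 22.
Perimeter = 2 * (length + width)
Perimeter = 2 * (25 + 22)
Perimeter = 2 * 47
Perimeter = 94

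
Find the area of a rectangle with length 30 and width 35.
Area = length * width
Area = 30 * 35
Area = 1050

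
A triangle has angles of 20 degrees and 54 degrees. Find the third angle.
Sum of angles in a triangle = 180 degrees
Third angle = 180 - 20 - 54
Third angle = 106 degrees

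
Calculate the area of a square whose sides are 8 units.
Area = s²
Area = 8²
Area = 64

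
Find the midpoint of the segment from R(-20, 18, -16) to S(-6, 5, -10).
Midpoint = ((-20-6)/2, (18+5)/2, (-16-10)/2) = (-13, 11.5, -13)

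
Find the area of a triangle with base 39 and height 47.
Area = (1/2) * base * height
Area = (1/2) * 39 * 47
Area = 916.50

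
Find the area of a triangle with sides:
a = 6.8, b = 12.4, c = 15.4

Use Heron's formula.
s = (a+b+c)/2 = (6.8+12.4+15.4)/2 = 17.3
A = √(s(s-a)(s-b)(s-c)) = √(17.3·10.5·4.9·1.9)
A = √1691.16 = 41.12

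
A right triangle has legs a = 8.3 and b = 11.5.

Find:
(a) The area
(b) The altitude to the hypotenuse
(a) Area = ½ab = ½·8.3·11.5 = 47.725
(b) Hypotenuse c = √(8.3² + 11.5²) = √201.14 = 14.1824
    Area = ½·c·h_c  →  h_c = 2·Area/c = 2·47.725/14.1824 = 6.73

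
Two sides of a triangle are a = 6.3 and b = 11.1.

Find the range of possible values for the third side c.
By the triangle inequality: |a - b| < c < a + b
|6.3 - 11.1| < c < 6.3 + 11.1
4.8 < c < 17.4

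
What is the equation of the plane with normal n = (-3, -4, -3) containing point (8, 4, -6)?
d = n·P = (-3)(8) + (-4)(4) + (-3)(-6) = -22
Plane: -3x - 4y - 3z = -22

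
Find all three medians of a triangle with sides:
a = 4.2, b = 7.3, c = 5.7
Using m_x = ½√(2y² + 2z² - x²):
m_a = ½√(2·7.3² + 2·5.7² - 4.2²) = ½√153.92 = 6.203
m_b = ½√(2·4.2² + 2·5.7² - 7.3²) = ½√46.97 = 3.427
m_c = ½√(2·4.2² + 2·7.3² - 5.7²) = ½√109.37 = 5.229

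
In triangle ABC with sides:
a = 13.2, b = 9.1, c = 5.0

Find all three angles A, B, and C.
By the law of cosines:
cos(A) = (b² + c² - a²)/(2bc) = -0.730000  →  A = 136.9°
cos(B) = (a² + c² - b²)/(2ac) = 0.882045  →  B = 28.11°
cos(C) = (a² + b² - c²)/(2ab) = 0.965909  →  C = 15°
Check: A + B + C = 180.0° ✓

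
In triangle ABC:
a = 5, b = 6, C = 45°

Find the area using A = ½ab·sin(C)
A = ½·5·6·sin(45°) = ½·30·0.707107 = 10.61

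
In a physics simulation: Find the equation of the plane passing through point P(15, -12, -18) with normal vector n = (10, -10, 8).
d = n·P = (10)(15) + (-10)(-12) + (8)(-18) = 126
Plane: 10x - 10y + 8z = 126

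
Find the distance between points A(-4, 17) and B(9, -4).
Using the distance formula: d = sqrt((x₂-x₁)² + (y₂-y₁)²)
dx = 9 - (-4) = 13
dy = (-4) - 17 = -21
d = sqrt(13² + (-21)²) = sqrt(169 + 441) = sqrt(610) = 24.70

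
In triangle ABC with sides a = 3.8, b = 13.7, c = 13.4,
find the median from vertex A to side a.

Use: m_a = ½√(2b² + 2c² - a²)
m_a = ½√(2·13.7² + 2·13.4² - 3.8²)
m_a = ½√(375.38 + 359.12 - 14.44) = ½√720.06 = 13.42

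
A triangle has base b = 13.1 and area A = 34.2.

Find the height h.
A = ½bh  →  h = 2A/b
h = 2·34.2/13.1 = 5.221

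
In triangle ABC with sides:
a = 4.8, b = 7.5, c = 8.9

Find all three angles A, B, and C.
By the law of cosines:
cos(A) = (b² + c² - a²)/(2bc) = 0.842097  →  A = 32.64°
cos(B) = (a² + c² - b²)/(2ac) = 0.538390  →  B = 57.43°
cos(C) = (a² + b² - c²)/(2ab) = 0.001111  →  C = 89.94°
Check: A + B + C = 180.0° ✓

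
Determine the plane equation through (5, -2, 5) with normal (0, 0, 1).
d = n·P = (0)(5) + (0)(-2) + (1)(5) = 5
Plane: z = 5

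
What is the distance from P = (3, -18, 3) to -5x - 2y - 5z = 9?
d = |(-5)(3) + (-2)(-18) + (-5)(3) - (9)| / √((-5)² + (-2)² + (-5)²) = 3/√54 = 0.4082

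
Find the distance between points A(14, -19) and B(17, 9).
Using the distance formula: d = sqrt((x₂-x₁)² + (y₂-y₁)²)
dx = 17 - 14 = 3
dy = 9 - (-19) = 28
d = sqrt(3² + 28²) = sqrt(9 + 784) = sqrt(793) = 28.16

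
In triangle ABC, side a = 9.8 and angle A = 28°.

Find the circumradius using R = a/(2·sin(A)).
R = a/(2·sin(A)) = 9.8/(2·sin(28°))
R = 9.8/(2·0.469472) = 9.8/0.938943 = 10.44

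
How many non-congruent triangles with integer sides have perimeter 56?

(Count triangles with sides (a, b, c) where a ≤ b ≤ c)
With a ≤ b ≤ c and a + b + c = 56, the triangle inequality a + b > c gives c < 56/2, so c ≤ 27.
Iterate a from 1 to ⌊p/3⌋ = 18; for each a, b ranges from a to ⌊(p−a)/2⌋ with c = p − a − b, keeping only c ≥ b.
Triples: (2, 27, 27), (3, 26, 27), (4, 25, 27), …
Count = 65 triangles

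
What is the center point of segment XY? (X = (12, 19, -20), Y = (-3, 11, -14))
Midpoint = ((12-3)/2, (19+11)/2, (-20-14)/2) = (4.5, 15, -17)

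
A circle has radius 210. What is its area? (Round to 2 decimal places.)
Area = pi * r²
Area = pi * 210²
Area = pi * 44100
Area = 138544.24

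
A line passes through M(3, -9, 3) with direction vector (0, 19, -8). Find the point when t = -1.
P(-1) = (3 + 0(-1), -9 + 19(-1), 3 + (-8)(-1)) = (3, -28, 11)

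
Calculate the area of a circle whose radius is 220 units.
Area = pi * r²
Area = pi * 220²
Area = pi * 48400
Area = 152053.08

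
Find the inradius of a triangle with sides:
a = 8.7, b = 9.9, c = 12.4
s = (a+b+c)/2 = (8.7+9.9+12.4)/2 = 15.5
Area = √(s(s-a)(s-b)(s-c)) = √(15.5·6.8·5.6·3.1) = 42.7755
r = Area/s = 42.7755/15.5 = 2.76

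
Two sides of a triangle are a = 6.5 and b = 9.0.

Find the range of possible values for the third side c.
By the triangle inequality: |a - b| < c < a + b
|6.5 - 9.0| < c < 6.5 + 9.0
2.5 < c < 15.5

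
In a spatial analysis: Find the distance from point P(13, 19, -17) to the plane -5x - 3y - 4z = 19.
d = |(-5)(13) + (-3)(19) + (-4)(-17) - (19)| / √((-5)² + (-3)² + (-4)²) = 73/√50 = 10.32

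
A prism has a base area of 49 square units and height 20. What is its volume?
Volume = base area * height
Volume = 49 * 20
Volume = 980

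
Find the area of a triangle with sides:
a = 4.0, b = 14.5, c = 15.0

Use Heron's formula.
s = (a+b+c)/2 = (4.0+14.5+15.0)/2 = 16.75
A = √(s(s-a)(s-b)(s-c)) = √(16.75·12.75·2.25·1.75)
A = √840.902 = 29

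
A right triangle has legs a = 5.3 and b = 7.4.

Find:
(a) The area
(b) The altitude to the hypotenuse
(a) Area = ½ab = ½·5.3·7.4 = 19.61
(b) Hypotenuse c = √(5.3² + 7.4²) = √82.85 = 9.1022
    Area = ½·c·h_c  →  h_c = 2·Area/c = 2·19.61/9.1022 = 4.309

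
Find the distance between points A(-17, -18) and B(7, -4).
Using the distance formula: d = sqrt((x₂-x₁)² + (y₂-y₁)²)
dx = 7 - (-17) = 24
dy = (-4) - (-18) = 14
d = sqrt(24² + 14²) = sqrt(576 + 196) = sqrt(772) = 27.78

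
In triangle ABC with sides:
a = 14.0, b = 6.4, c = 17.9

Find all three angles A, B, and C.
By the law of cosines:
cos(A) = (b² + c² - a²)/(2bc) = 0.721762  →  A = 43.8°
cos(B) = (a² + c² - b²)/(2ac) = 0.948623  →  B = 18.45°
cos(C) = (a² + b² - c²)/(2ab) = -0.465681  →  C = 117.8°
Check: A + B + C = 180.0° ✓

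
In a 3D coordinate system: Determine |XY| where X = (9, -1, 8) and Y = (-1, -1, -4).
d = √[(-10)² + (0)² + (-12)²] = √244 = 15.62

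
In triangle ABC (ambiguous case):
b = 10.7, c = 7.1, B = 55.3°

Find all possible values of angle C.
sin(C)/c = sin(B)/b  →  sin(C) = c·sin(B)/b = 7.1·sin(55.3°)/10.7 = 0.545535
C₁ = arcsin(0.545535) = 33.06°,  C₂ = 180° - C₁ = 146.94°
Check C₂: A = 180° - 55.3° - 146.94° = -22.24° ≤ 0, rejected
C = 33.06° (one solution)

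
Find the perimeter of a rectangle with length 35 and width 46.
Perimeter = 2 * (length + width)
Perimeter = 2 * (35 + 46)
Perimeter = 2 * 81
Perimeter = 162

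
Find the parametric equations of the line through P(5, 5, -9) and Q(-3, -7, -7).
Direction vector d = Q - P = (-8, -12, 2)
x = 5 - 8t, y = 5 - 12t, z = -9 + 2t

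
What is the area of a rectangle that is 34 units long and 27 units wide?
Area = length * width
Area = 34 * 27
Area = 918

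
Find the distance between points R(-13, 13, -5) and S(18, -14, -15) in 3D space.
d = √[(31)² + (-27)² + (-10)²] = √1790 = 42.31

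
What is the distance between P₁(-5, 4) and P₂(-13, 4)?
Using the distance formula: d = sqrt((x₂-x₁)² + (y₂-y₁)²)
dx = (-13) - (-5) = -8
dy = 4 - 4 = 0
d = sqrt((-8)² + 0²) = sqrt(64 + 0) = sqrt(64) = 8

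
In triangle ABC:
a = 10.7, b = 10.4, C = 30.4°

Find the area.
Using A = ½ab·sin(C):
A = ½·10.7·10.4·sin(30.4°) = ½·111.28·0.506034 = 28.16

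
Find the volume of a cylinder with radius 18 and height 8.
Volume = pi * r² * h
Volume = pi * 18² * 8
Volume = pi * 324 * 8
Volume = pi * 2592
Volume = 8143.01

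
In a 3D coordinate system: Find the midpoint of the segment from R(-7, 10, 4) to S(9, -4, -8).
Midpoint = ((-7+9)/2, (10-4)/2, (4-8)/2) = (1, 3, -2)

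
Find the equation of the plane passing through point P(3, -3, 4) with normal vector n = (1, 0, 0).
d = n·P = (1)(3) + (0)(-3) + (0)(4) = 3
Plane: x = 3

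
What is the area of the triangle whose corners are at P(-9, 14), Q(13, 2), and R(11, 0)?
Using the coordinate formula: Area = (1/2)|x₁(y₂-y₃) + x₂(y₃-y₁) + x₃(y₁-y₂)|
Area = (1/2)|(-9)(2-0) + 13(0-14) + 11(14-2)|
Area = (1/2)|(-9)*2 + 13*(-14) + 11*12|
Area = (1/2)|(-18) + (-182) + 132|
Area = (1/2)*68 = 34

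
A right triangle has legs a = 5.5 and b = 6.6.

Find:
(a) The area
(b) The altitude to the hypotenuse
(a) Area = ½ab = ½·5.5·6.6 = 18.15
(b) Hypotenuse c = √(5.5² + 6.6²) = √73.81 = 8.59127
    Area = ½·c·h_c  →  h_c = 2·Area/c = 2·18.15/8.59127 = 4.225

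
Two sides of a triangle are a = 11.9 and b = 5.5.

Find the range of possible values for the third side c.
By the triangle inequality: |a - b| < c < a + b
|11.9 - 5.5| < c < 11.9 + 5.5
6.4 < c < 17.4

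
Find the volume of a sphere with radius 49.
Volume = (4/3) * pi * r³
Volume = (4/3) * pi * 49³
Volume = (4/3) * pi * 117649
Volume = 492806.98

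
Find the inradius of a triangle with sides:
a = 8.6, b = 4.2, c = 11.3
s = (a+b+c)/2 = (8.6+4.2+11.3)/2 = 12.05
Area = √(s(s-a)(s-b)(s-c)) = √(12.05·3.45·7.85·0.75) = 15.6447
r = Area/s = 15.6447/12.05 = 1.298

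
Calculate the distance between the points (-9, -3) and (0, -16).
Using the distance formula: d = sqrt((x₂-x₁)² + (y₂-y₁)²)
dx = 0 - (-9) = 9
dy = (-16) - (-3) = -13
d = sqrt(9² + (-13)²) = sqrt(81 + 169) = sqrt(250) = 15.81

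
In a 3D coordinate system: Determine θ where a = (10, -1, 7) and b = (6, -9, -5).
a·b = 34, |a|² = 150, |b|² = 142
cos θ = 34/√21300 ≈ 0.233
θ ≈ 76.53°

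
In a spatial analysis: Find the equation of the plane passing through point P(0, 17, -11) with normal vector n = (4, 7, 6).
d = n·P = (4)(0) + (7)(17) + (6)(-11) = 53
Plane: 4x + 7y + 6z = 53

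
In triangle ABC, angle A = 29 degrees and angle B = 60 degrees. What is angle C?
Sum of angles in a triangle = 180 degrees
Third angle = 180 - 29 - 60
Third angle = 91 degrees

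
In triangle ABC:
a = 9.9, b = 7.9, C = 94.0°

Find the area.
Using A = ½ab·sin(C):
A = ½·9.9·7.9·sin(94.0°) = ½·78.21·0.997564 = 39.01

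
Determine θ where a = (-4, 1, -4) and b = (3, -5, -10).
a·b = 23, |a|² = 33, |b|² = 134
cos θ = 23/√4422 ≈ 0.3459
θ ≈ 69.76°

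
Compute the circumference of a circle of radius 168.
Circumference = 2 * pi * r
Circumference = 2 * pi * 168
Circumference = 1055.58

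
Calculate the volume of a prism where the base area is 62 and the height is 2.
Volume = base area * height
Volume = 62 * 2
Volume = 124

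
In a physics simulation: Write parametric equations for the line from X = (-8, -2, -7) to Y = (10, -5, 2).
Direction vector d = Y - X = (18, -3, 9)
x = -8 + 18t, y = -2 - 3t, z = -7 + 9t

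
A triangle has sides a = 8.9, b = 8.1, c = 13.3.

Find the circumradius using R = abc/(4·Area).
s = (a+b+c)/2 = 15.15
Area = √(s(s-a)(s-b)(s-c)) = √(15.15·6.25·7.05·1.85) = 35.142
R = abc/(4·Area) = (8.9·8.1·13.3)/(4·35.142) = 958.797/140.568 = 6.821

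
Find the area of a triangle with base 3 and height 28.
Area = (1/2) * base * height
Area = (1/2) * 3 * 28
Area = 42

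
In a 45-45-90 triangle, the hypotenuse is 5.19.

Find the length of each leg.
In a 45-45-90 triangle, hypotenuse = leg·√2  →  leg = hypotenuse/√2
leg = 5.19/√2 = 3.67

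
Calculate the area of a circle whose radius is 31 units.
Area = pi * r²
Area = pi * 31²
Area = pi * 961
Area = 3019.07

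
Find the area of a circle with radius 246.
Area = pi * r²
Area = pi * 246²
Area = pi * 60516
Area = 190116.62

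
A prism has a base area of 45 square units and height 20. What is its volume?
Volume = base area * height
Volume = 45 * 20
Volume = 900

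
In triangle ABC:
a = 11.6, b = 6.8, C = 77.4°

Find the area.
Using A = ½ab·sin(C):
A = ½·11.6·6.8·sin(77.4°) = ½·78.88·0.975917 = 38.49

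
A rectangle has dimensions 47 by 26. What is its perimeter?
Perimeter = 2 * (length + width)
Perimeter = 2 * (47 + 26)
Perimeter = 2 * 73
Perimeter = 146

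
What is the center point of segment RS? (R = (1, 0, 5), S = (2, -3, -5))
Midpoint = ((1+2)/2, (0-3)/2, (5-5)/2) = (1.5, -1.5, 0)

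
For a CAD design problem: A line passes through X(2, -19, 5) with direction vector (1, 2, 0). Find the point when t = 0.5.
P(0.5) = (2 + 1(0.5), -19 + 2(0.5), 5 + 0(0.5)) = (2.5, -18, 5)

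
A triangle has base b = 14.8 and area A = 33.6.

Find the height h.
A = ½bh  →  h = 2A/b
h = 2·33.6/14.8 = 4.541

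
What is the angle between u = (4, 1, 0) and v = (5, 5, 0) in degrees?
u·v = 25, |u|² = 17, |v|² = 50
cos θ = 25/√850 ≈ 0.8575
θ ≈ 30.96°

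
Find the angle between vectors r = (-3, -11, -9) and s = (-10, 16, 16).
r·s = -290, |r|² = 211, |s|² = 612
cos θ = -290/√129132 ≈ -0.807
θ ≈ 143.8°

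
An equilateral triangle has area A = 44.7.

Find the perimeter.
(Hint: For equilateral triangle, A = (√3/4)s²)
A = (√3/4)s²  →  s² = 4A/√3 = 4·44.7/√3 = 103.23
s = 10.1602
Perimeter = 3s = 30.48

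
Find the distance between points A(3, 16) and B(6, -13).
Using the distance formula: d = sqrt((x₂-x₁)² + (y₂-y₁)²)
dx = 6 - 3 = 3
dy = (-13) - 16 = -29
d = sqrt(3² + (-29)²) = sqrt(9 + 841) = sqrt(850) = 29.15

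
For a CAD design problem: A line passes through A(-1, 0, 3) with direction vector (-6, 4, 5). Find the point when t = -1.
P(-1) = (-1 + (-6)(-1), 0 + 4(-1), 3 + 5(-1)) = (5, -4, -2)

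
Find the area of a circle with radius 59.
Area = pi * r²
Area = pi * 59²
Area = pi * 3481
Area = 10935.88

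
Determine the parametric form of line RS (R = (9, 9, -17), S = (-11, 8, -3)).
Direction vector d = S - R = (-20, -1, 14)
x = 9 - 20t, y = 9 - t, z = -17 + 14t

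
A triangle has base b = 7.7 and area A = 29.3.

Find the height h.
A = ½bh  →  h = 2A/b
h = 2·29.3/7.7 = 7.61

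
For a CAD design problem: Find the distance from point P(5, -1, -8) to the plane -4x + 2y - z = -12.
d = |(-4)(5) + 2(-1) + (-1)(-8) - (-12)| / √((-4)² + 2² + (-1)²) = 2/√21 = 0.4364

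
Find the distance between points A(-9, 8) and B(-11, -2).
Using the distance formula: d = sqrt((x₂-x₁)² + (y₂-y₁)²)
dx = (-11) - (-9) = -2
dy = (-2) - 8 = -10
d = sqrt((-2)² + (-10)²) = sqrt(4 + 100) = sqrt(104) = 10.20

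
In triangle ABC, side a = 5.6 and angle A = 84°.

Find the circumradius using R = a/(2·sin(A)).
R = a/(2·sin(A)) = 5.6/(2·sin(84°))
R = 5.6/(2·0.994522) = 5.6/1.989044 = 2.815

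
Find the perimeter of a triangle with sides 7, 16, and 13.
Perimeter = sum of all sides
Perimeter = 7 + 16 + 13
Perimeter = 36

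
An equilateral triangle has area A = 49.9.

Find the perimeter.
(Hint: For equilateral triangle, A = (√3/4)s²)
A = (√3/4)s²  →  s² = 4A/√3 = 4·49.9/√3 = 115.239
s = 10.7349
Perimeter = 3s = 32.2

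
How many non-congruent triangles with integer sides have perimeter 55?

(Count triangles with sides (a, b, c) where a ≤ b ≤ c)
With a ≤ b ≤ c and a + b + c = 55, the triangle inequality a + b > c gives c < 55/2, so c ≤ 27.
Iterate a from 1 to ⌊p/3⌋ = 18; for each a, b ranges from a to ⌊(p−a)/2⌋ with c = p − a − b, keeping only c ≥ b.
Triples: (1, 27, 27), (2, 26, 27), (3, 25, 27), …
Count = 70 triangles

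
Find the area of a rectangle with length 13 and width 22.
Area = length * width
Area = 13 * 22
Area = 286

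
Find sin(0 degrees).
sin(0 degrees) = 0
Decimal approximation: 0.0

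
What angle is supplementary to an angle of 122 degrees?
Supplementary angles sum to 180 degrees.
Other angle = 180 - 122
Other angle = 58 degrees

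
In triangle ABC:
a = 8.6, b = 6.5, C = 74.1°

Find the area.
Using A = ½ab·sin(C):
A = ½·8.6·6.5·sin(74.1°) = ½·55.9·0.961741 = 26.88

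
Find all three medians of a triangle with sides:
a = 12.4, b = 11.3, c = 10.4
Using m_x = ½√(2y² + 2z² - x²):
m_a = ½√(2·11.3² + 2·10.4² - 12.4²) = ½√317.94 = 8.915
m_b = ½√(2·12.4² + 2·10.4² - 11.3²) = ½√396.15 = 9.952
m_c = ½√(2·12.4² + 2·11.3² - 10.4²) = ½√454.74 = 10.66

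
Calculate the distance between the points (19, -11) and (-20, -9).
Using the distance formula: d = sqrt((x₂-x₁)² + (y₂-y₁)²)
dx = (-20) - 19 = -39
dy = (-9) - (-11) = 2
d = sqrt((-39)² + 2²) = sqrt(1521 + 4) = sqrt(1525) = 39.05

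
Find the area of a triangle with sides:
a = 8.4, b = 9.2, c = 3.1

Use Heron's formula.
s = (a+b+c)/2 = (8.4+9.2+3.1)/2 = 10.35
A = √(s(s-a)(s-b)(s-c)) = √(10.35·1.95·1.15·7.25)
A = √168.272 = 12.97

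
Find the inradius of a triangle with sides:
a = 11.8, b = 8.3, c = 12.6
s = (a+b+c)/2 = (11.8+8.3+12.6)/2 = 16.35
Area = √(s(s-a)(s-b)(s-c)) = √(16.35·4.55·8.05·3.75) = 47.3891
r = Area/s = 47.3891/16.35 = 2.898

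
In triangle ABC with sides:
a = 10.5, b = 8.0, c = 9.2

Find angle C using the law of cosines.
cos(C) = (a² + b² - c²)/(2ab)
cos(C) = (10.5² + 8.0² - 9.2²)/(2·10.5·8.0) = 89.61/168 = 0.533393
C = arccos(0.533393) = 57.77°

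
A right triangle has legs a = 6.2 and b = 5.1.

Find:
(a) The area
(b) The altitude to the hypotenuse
(a) Area = ½ab = ½·6.2·5.1 = 15.81
(b) Hypotenuse c = √(6.2² + 5.1²) = √64.45 = 8.02808
    Area = ½·c·h_c  →  h_c = 2·Area/c = 2·15.81/8.02808 = 3.939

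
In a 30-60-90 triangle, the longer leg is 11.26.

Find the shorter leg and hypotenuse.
In a 30-60-90 triangle, sides are in ratio 1 : √3 : 2.
Long leg = short leg·√3  →  short leg = 11.26/√3 = 6.501
Hypotenuse = 2·(short leg) = 2·11.26/√3 = 13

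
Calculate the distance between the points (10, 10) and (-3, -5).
Using the distance formula: d = sqrt((x₂-x₁)² + (y₂-y₁)²)
dx = (-3) - 10 = -13
dy = (-5) - 10 = -15
d = sqrt((-13)² + (-15)²) = sqrt(169 + 225) = sqrt(394) = 19.85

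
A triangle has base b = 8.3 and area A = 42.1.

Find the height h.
A = ½bh  →  h = 2A/b
h = 2·42.1/8.3 = 10.14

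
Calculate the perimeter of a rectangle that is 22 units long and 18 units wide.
Perimeter = 2 * (length + width)
Perimeter = 2 * (22 + 18)
Perimeter = 2 * 40
Perimeter = 80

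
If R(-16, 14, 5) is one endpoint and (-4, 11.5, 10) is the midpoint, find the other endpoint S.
S = (2×(-4) - (-16), 2×11.5 - 14, 2×10 - 5) = (8, 9, 15)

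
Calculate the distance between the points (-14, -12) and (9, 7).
Using the distance formula: d = sqrt((x₂-x₁)² + (y₂-y₁)²)
dx = 9 - (-14) = 23
dy = 7 - (-12) = 19
d = sqrt(23² + 19²) = sqrt(529 + 361) = sqrt(890) = 29.83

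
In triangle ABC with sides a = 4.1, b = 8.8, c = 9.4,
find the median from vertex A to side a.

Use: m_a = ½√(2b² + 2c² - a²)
m_a = ½√(2·8.8² + 2·9.4² - 4.1²)
m_a = ½√(154.88 + 176.72 - 16.81) = ½√314.79 = 8.871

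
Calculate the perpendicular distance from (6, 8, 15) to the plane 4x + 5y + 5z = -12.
d = |4(6) + 5(8) + 5(15) - (-12)| / √(4² + 5² + 5²) = 151/√66 = 18.59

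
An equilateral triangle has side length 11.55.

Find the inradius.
For an equilateral triangle, r = s/(2√3) where s is the side.
r = 11.55/(2√3) = 11.55/3.464102 = 3.334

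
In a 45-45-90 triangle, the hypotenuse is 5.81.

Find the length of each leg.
In a 45-45-90 triangle, hypotenuse = leg·√2  →  leg = hypotenuse/√2
leg = 5.81/√2 = 4.108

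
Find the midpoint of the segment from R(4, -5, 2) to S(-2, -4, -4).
Midpoint = ((4-2)/2, (-5-4)/2, (2-4)/2) = (1, -4.5, -1)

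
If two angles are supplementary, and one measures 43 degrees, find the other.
Supplementary angles sum to 180 degrees.
Other angle = 180 - 43
Other angle = 137 degrees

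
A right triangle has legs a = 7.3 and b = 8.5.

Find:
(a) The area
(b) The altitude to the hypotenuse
(a) Area = ½ab = ½·7.3·8.5 = 31.025
(b) Hypotenuse c = √(7.3² + 8.5²) = √125.54 = 11.2045
    Area = ½·c·h_c  →  h_c = 2·Area/c = 2·31.025/11.2045 = 5.538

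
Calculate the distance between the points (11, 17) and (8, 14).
Using the distance formula: d = sqrt((x₂-x₁)² + (y₂-y₁)²)
dx = 8 - 11 = -3
dy = 14 - 17 = -3
d = sqrt((-3)² + (-3)²) = sqrt(9 + 9) = sqrt(18) = 4.24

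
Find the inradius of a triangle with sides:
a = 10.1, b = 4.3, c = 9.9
s = (a+b+c)/2 = (10.1+4.3+9.9)/2 = 12.15
Area = √(s(s-a)(s-b)(s-c)) = √(12.15·2.05·7.85·2.25) = 20.9745
r = Area/s = 20.9745/12.15 = 1.726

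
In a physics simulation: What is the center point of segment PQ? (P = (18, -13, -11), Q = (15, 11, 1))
Midpoint = ((18+15)/2, (-13+11)/2, (-11+1)/2) = (16.5, -1, -5)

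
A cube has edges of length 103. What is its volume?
Volume = s³
Volume = 103³
Volume = 1092727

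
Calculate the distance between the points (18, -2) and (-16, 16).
Using the distance formula: d = sqrt((x₂-x₁)² + (y₂-y₁)²)
dx = (-16) - 18 = -34
dy = 16 - (-2) = 18
d = sqrt((-34)² + 18²) = sqrt(1156 + 324) = sqrt(1480) = 38.47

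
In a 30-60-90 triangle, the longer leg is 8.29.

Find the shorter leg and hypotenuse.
In a 30-60-90 triangle, sides are in ratio 1 : √3 : 2.
Long leg = short leg·√3  →  short leg = 8.29/√3 = 4.786
Hypotenuse = 2·(short leg) = 2·8.29/√3 = 9.572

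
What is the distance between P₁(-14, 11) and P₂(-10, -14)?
Using the distance formula: d = sqrt((x₂-x₁)² + (y₂-y₁)²)
dx = (-10) - (-14) = 4
dy = (-14) - 11 = -25
d = sqrt(4² + (-25)²) = sqrt(16 + 625) = sqrt(641) = 25.32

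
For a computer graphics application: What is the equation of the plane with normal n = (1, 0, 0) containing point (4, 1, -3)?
d = n·P = (1)(4) + (0)(1) + (0)(-3) = 4
Plane: x = 4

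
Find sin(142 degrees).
sin(142 degrees) = 0.6157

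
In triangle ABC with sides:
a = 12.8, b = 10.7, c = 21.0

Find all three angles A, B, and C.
By the law of cosines:
cos(A) = (b² + c² - a²)/(2bc) = 0.871495  →  A = 29.37°
cos(B) = (a² + c² - b²)/(2ac) = 0.912109  →  B = 24.2°
cos(C) = (a² + b² - c²)/(2ab) = -0.593860  →  C = 126.4°
Check: A + B + C = 180.0° ✓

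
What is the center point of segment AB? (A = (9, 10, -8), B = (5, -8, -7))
Midpoint = ((9+5)/2, (10-8)/2, (-8-7)/2) = (7, 1, -7.5)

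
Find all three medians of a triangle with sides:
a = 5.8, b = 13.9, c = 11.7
Using m_x = ½√(2y² + 2z² - x²):
m_a = ½√(2·13.9² + 2·11.7² - 5.8²) = ½√626.56 = 12.52
m_b = ½√(2·5.8² + 2·11.7² - 13.9²) = ½√147.85 = 6.08
m_c = ½√(2·5.8² + 2·13.9² - 11.7²) = ½√316.81 = 8.9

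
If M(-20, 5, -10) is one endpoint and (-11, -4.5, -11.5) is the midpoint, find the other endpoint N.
N = (2×(-11) - (-20), 2×(-4.5) - 5, 2×(-11.5) - (-10)) = (-2, -14, -13)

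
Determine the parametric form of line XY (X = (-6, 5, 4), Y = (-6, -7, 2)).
Direction vector d = Y - X = (0, -12, -2)
x = -6, y = 5 - 12t, z = 4 - 2t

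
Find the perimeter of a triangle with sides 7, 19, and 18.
Perimeter = sum of all sides
Perimeter = 7 + 19 + 18
Perimeter = 44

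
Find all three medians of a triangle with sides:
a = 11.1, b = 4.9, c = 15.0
Using m_x = ½√(2y² + 2z² - x²):
m_a = ½√(2·4.9² + 2·15.0² - 11.1²) = ½√374.81 = 9.68
m_b = ½√(2·11.1² + 2·15.0² - 4.9²) = ½√672.41 = 12.97
m_c = ½√(2·11.1² + 2·4.9² - 15.0²) = ½√69.44 = 4.167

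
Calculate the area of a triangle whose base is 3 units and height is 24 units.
Area = (1/2) * base * height
Area = (1/2) * 3 * 24
Area = 36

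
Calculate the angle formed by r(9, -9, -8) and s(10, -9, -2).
r·s = 187, |r|² = 226, |s|² = 185
cos θ = 187/√41810 ≈ 0.9145
θ ≈ 23.86°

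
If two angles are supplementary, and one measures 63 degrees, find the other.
Supplementary angles sum to 180 degrees.
Other angle = 180 - 63
Other angle = 117 degrees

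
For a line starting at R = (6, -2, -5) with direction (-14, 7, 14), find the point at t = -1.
P(-1) = (6 + (-14)(-1), -2 + 7(-1), -5 + 14(-1)) = (20, -9, -19)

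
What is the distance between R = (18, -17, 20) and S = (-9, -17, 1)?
d = √[(-27)² + (0)² + (-19)²] = √1090 = 33.02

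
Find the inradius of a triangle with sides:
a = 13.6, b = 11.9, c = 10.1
s = (a+b+c)/2 = (13.6+11.9+10.1)/2 = 17.8
Area = √(s(s-a)(s-b)(s-c)) = √(17.8·4.2·5.9·7.7) = 58.2782
r = Area/s = 58.2782/17.8 = 3.274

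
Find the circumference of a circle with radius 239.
Circumference = 2 * pi * r
Circumference = 2 * pi * 239
Circumference = 1501.68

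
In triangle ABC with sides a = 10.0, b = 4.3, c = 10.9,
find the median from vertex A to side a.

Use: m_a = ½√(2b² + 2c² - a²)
m_a = ½√(2·4.3² + 2·10.9² - 10.0²)
m_a = ½√(36.98 + 237.62 - 100) = ½√174.6 = 6.607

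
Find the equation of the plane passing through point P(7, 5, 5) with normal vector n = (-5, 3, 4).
d = n·P = (-5)(7) + (3)(5) + (4)(5) = 0
Plane: -5x + 3y + 4z = 0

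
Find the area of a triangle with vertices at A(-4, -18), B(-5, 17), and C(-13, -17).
Using the coordinate formula: Area = (1/2)|x₁(y₂-y₃) + x₂(y₃-y₁) + x₃(y₁-y₂)|
Area = (1/2)|(-4)(17-(-17)) + (-5)((-17)-(-18)) + (-13)((-18)-17)|
Area = (1/2)|(-4)*34 + (-5)*1 + (-13)*(-35)|
Area = (1/2)|(-136) + (-5) + 455|
Area = (1/2)*314 = 157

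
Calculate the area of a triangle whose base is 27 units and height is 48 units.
Area = (1/2) * base * height
Area = (1/2) * 27 * 48
Area = 648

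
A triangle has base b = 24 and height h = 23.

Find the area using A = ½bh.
A = ½·24·23 = 276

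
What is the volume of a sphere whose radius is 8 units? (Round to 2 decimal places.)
Volume = (4/3) * pi * r³
Volume = (4/3) * pi * 8³
Volume = (4/3) * pi * 512
Volume = 2144.66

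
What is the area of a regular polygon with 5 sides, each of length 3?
For a regular 5-gon with side length s = 3:
Apothem a = s / (2*tan(pi/5)) = 3 / (2*tan(pi/5)) ≈ 2.0646
Perimeter P = 5 * 3 = 15
Area = (1/2) * P * a = (1/2) * 15 * 2.0646 = 15.48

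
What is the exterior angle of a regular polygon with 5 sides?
Exterior angle of a regular n-gon = 360/n
Exterior angle = 360/5
Exterior angle = 72 degrees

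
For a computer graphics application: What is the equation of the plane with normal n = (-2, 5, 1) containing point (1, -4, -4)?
d = n·P = (-2)(1) + (5)(-4) + (1)(-4) = -26
Plane: -2x + 5y + z = -26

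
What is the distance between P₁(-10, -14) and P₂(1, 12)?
Using the distance formula: d = sqrt((x₂-x₁)² + (y₂-y₁)²)
dx = 1 - (-10) = 11
dy = 12 - (-14) = 26
d = sqrt(11² + 26²) = sqrt(121 + 676) = sqrt(797) = 28.23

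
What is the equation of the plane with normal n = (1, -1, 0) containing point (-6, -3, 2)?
d = n·P = (1)(-6) + (-1)(-3) + (0)(2) = -3
Plane: x - y = -3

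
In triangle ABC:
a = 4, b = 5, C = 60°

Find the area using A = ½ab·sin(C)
A = ½·4·5·sin(60°) = ½·20·0.866025 = 8.66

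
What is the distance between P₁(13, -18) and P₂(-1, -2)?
Using the distance formula: d = sqrt((x₂-x₁)² + (y₂-y₁)²)
dx = (-1) - 13 = -14
dy = (-2) - (-18) = 16
d = sqrt((-14)² + 16²) = sqrt(196 + 256) = sqrt(452) = 21.26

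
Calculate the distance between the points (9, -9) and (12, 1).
Using the distance formula: d = sqrt((x₂-x₁)² + (y₂-y₁)²)
dx = 12 - 9 = 3
dy = 1 - (-9) = 10
d = sqrt(3² + 10²) = sqrt(9 + 100) = sqrt(109) = 10.44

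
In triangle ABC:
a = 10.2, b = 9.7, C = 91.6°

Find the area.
Using A = ½ab·sin(C):
A = ½·10.2·9.7·sin(91.6°) = ½·98.94·0.999610 = 49.45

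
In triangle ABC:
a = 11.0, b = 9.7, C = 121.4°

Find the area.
Using A = ½ab·sin(C):
A = ½·11.0·9.7·sin(121.4°) = ½·106.7·0.853551 = 45.54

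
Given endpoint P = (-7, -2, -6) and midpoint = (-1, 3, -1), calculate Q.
Q = (2×(-1) - (-7), 2×3 - (-2), 2×(-1) - (-6)) = (5, 8, 4)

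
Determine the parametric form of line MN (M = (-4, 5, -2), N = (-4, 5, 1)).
Direction vector d = N - M = (0, 0, 3)
x = -4, y = 5, z = -2 + 3t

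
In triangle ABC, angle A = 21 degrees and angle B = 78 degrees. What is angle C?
Sum of angles in a triangle = 180 degrees
Third angle = 180 - 21 - 78
Third angle = 81 degrees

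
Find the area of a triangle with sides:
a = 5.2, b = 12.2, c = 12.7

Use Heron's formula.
s = (a+b+c)/2 = (5.2+12.2+12.7)/2 = 15.05
A = √(s(s-a)(s-b)(s-c)) = √(15.05·9.85·2.85·2.35)
A = √992.854 = 31.51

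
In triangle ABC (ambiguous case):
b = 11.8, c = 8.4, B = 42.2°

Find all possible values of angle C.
sin(C)/c = sin(B)/b  →  sin(C) = c·sin(B)/b = 8.4·sin(42.2°)/11.8 = 0.478174
C₁ = arcsin(0.478174) = 28.57°,  C₂ = 180° - C₁ = 151.43°
Check C₂: A = 180° - 42.2° - 151.43° = -13.63° ≤ 0, rejected
C = 28.57° (one solution)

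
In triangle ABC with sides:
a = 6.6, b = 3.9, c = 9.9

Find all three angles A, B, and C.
By the law of cosines:
cos(A) = (b² + c² - a²)/(2bc) = 0.902098  →  A = 25.56°
cos(B) = (a² + c² - b²)/(2ac) = 0.966942  →  B = 14.77°
cos(C) = (a² + b² - c²)/(2ab) = -0.762238  →  C = 139.7°
Check: A + B + C = 180.0° ✓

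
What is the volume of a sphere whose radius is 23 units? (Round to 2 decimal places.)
Volume = (4/3) * pi * r³
Volume = (4/3) * pi * 23³
Volume = (4/3) * pi * 12167
Volume = 50965.01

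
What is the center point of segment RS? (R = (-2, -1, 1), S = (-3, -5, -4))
Midpoint = ((-2-3)/2, (-1-5)/2, (1-4)/2) = (-2.5, -3, -1.5)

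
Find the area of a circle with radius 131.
Area = pi * r²
Area = pi * 131²
Area = pi * 17161
Area = 53912.87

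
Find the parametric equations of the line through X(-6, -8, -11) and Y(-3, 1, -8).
Direction vector d = Y - X = (3, 9, 3)
x = -6 + 3t, y = -8 + 9t, z = -11 + 3t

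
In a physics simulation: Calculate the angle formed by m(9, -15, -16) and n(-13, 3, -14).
m·n = 62, |m|² = 562, |n|² = 374
cos θ = 62/√210188 ≈ 0.1352
θ ≈ 82.23°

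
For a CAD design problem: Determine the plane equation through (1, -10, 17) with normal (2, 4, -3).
d = n·P = (2)(1) + (4)(-10) + (-3)(17) = -89
Plane: 2x + 4y - 3z = -89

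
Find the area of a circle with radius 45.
Area = pi * r²
Area = pi * 45²
Area = pi * 2025
Area = 6361.73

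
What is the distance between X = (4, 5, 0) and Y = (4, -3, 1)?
d = √[(0)² + (-8)² + (1)²] = √65 = 8.062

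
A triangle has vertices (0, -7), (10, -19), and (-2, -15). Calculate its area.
Using the coordinate formula: Area = (1/2)|x₁(y₂-y₃) + x₂(y₃-y₁) + x₃(y₁-y₂)|
Area = (1/2)|0((-19)-(-15)) + 10((-15)-(-7)) + (-2)((-7)-(-19))|
Area = (1/2)|0*(-4) + 10*(-8) + (-2)*12|
Area = (1/2)|0 + (-80) + (-24)|
Area = (1/2)*104 = 52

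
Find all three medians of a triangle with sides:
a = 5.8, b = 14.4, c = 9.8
Using m_x = ½√(2y² + 2z² - x²):
m_a = ½√(2·14.4² + 2·9.8² - 5.8²) = ½√573.16 = 11.97
m_b = ½√(2·5.8² + 2·9.8² - 14.4²) = ½√52 = 3.606
m_c = ½√(2·5.8² + 2·14.4² - 9.8²) = ½√385.96 = 9.823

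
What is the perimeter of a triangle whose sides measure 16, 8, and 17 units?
Perimeter = sum of all sides
Perimeter = 16 + 8 + 17
Perimeter = 41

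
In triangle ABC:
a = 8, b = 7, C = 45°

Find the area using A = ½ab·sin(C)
A = ½·8·7·sin(45°) = ½·56·0.707107 = 19.8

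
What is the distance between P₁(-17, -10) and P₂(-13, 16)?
Using the distance formula: d = sqrt((x₂-x₁)² + (y₂-y₁)²)
dx = (-13) - (-17) = 4
dy = 16 - (-10) = 26
d = sqrt(4² + 26²) = sqrt(16 + 676) = sqrt(692) = 26.31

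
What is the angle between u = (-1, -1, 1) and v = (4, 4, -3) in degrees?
u·v = -11, |u|² = 3, |v|² = 41
cos θ = -11/√123 ≈ -0.9918
θ ≈ 172.7°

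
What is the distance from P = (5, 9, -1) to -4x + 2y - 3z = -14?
d = |(-4)(5) + 2(9) + (-3)(-1) - (-14)| / √((-4)² + 2² + (-3)²) = 15/√29 = 2.785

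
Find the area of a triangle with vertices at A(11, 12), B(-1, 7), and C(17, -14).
Using the coordinate formula: Area = (1/2)|x₁(y₂-y₃) + x₂(y₃-y₁) + x₃(y₁-y₂)|
Area = (1/2)|11(7-(-14)) + (-1)((-14)-12) + 17(12-7)|
Area = (1/2)|11*21 + (-1)*(-26) + 17*5|
Area = (1/2)|231 + 26 + 85|
Area = (1/2)*342 = 171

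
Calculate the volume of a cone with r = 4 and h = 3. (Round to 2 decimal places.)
Volume = (1/3) * pi * r² * h
Volume = (1/3) * pi * 4² * 3
Volume = (1/3) * pi * 16 * 3
Volume = (1/3) * pi * 48
Volume = 50.27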